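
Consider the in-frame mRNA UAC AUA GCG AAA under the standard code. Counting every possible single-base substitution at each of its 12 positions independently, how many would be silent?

Codon 1 (UAC, Tyr): 1 synonymous substitution.
Codon 2 (AUA, Ile): 2 synonymous substitutions.
Codon 3 (GCG, Ala): 3 synonymous substitutions.
Codon 4 (AAA, Lys): 1 synonymous substitution.
Total: 1 + 2 + 3 + 1 = 7.

7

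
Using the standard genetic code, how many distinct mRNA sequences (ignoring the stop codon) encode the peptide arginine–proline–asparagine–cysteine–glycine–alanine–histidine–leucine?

Arg: 6 codons.
Pro: 4 codons.
Asn: 2 codons.
Cys: 2 codons.
Gly: 4 codons.
Ala: 4 codons.
His: 2 codons.
Leu: 6 codons.
6 × 4 × 2 × 2 × 4 × 4 × 2 × 6 = 18432.

18432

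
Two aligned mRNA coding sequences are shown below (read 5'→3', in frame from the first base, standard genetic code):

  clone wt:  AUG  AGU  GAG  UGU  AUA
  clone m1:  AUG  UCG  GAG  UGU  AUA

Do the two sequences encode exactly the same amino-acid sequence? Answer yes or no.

yes

Codon 1: AUG Met / AUG Met — identical.
Codon 2: AGU Ser / UCG Ser — synonymous.
Codon 3: GAG Glu / GAG Glu — identical.
Codon 4: UGU Cys / UGU Cys — identical.
Codon 5: AUA Ile / AUA Ile — identical.
Nonsynonymous differences: 0 → same protein.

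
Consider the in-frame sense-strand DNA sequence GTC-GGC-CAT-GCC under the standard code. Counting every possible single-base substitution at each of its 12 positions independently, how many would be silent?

Codon 1 (GTC, Val): 3 synonymous substitutions.
Codon 2 (GGC, Gly): 3 synonymous substitutions.
Codon 3 (CAT, His): 1 synonymous substitution.
Codon 4 (GCC, Ala): 3 synonymous substitutions.
Total: 3 + 3 + 1 + 3 = 10.

10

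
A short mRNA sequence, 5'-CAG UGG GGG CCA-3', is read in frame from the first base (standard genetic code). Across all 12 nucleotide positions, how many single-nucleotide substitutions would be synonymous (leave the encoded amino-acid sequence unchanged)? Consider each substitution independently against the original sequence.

Codon 1 (CAG, Gln): 1 synonymous substitution.
Codon 2 (UGG, Trp): 0 synonymous substitutions.
Codon 3 (GGG, Gly): 3 synonymous substitutions.
Codon 4 (CCA, Pro): 3 synonymous substitutions.
Total: 1 + 0 + 3 + 3 = 7.

7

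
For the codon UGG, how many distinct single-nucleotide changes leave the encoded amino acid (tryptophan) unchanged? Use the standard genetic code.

Position 1: none → 0 synonymous.
Position 2: none → 0 synonymous.
Position 3: none → 0 synonymous.
Total: 0 + 0 + 0 = 0.

0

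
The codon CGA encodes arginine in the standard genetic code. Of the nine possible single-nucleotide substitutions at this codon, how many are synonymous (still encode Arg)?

4

Position 1: AGA → 1 synonymous.
Position 2: none → 0 synonymous.
Position 3: CGU, CGC, CGG → 3 synonymous.
Total: 1 + 0 + 3 = 4.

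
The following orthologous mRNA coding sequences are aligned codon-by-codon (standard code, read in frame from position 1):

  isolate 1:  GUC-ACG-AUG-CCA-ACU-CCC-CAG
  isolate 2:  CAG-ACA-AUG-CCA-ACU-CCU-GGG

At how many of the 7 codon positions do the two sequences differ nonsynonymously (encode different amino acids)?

2

Codon 1: GUC Val / CAG Gln — nonsynonymous.
Codon 2: ACG Thr / ACA Thr — synonymous.
Codon 3: AUG Met / AUG Met — identical.
Codon 4: CCA Pro / CCA Pro — identical.
Codon 5: ACU Thr / ACU Thr — identical.
Codon 6: CCC Pro / CCU Pro — synonymous.
Codon 7: CAG Gln / GGG Gly — nonsynonymous.
Nonsynonymous differences: 2.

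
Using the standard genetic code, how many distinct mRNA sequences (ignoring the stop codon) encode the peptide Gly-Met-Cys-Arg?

48

Gly: 4 codons.
Met: 1 codon.
Cys: 2 codons.
Arg: 6 codons.
4 × 1 × 2 × 6 = 48.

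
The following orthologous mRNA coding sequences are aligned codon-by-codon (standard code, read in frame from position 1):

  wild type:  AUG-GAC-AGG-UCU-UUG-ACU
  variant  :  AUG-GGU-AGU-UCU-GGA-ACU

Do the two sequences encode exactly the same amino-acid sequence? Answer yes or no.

no

Codon 1: AUG Met / AUG Met — identical.
Codon 2: GAC Asp / GGU Gly — nonsynonymous.
Codon 3: AGG Arg / AGU Ser — nonsynonymous.
Codon 4: UCU Ser / UCU Ser — identical.
Codon 5: UUG Leu / GGA Gly — nonsynonymous.
Codon 6: ACU Thr / ACU Thr — identical.
Nonsynonymous differences: 3 → different protein.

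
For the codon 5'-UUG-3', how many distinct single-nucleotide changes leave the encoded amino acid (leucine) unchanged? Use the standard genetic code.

Position 1: CUG → 1 synonymous.
Position 2: none → 0 synonymous.
Position 3: UUA → 1 synonymous.
Total: 1 + 0 + 1 = 2.

2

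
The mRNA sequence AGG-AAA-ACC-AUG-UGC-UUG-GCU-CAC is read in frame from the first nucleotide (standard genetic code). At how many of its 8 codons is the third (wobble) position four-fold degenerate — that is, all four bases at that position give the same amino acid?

2

Codon 1 AGG (Arg): third position 2-fold.
Codon 2 AAA (Lys): third position 2-fold.
Codon 3 ACC (Thr): third position 4-fold.
Codon 4 AUG (Met): third position 1-fold.
Codon 5 UGC (Cys): third position 2-fold.
Codon 6 UUG (Leu): third position 2-fold.
Codon 7 GCU (Ala): third position 4-fold.
Codon 8 CAC (His): third position 2-fold.
Four-fold degenerate third positions: 2.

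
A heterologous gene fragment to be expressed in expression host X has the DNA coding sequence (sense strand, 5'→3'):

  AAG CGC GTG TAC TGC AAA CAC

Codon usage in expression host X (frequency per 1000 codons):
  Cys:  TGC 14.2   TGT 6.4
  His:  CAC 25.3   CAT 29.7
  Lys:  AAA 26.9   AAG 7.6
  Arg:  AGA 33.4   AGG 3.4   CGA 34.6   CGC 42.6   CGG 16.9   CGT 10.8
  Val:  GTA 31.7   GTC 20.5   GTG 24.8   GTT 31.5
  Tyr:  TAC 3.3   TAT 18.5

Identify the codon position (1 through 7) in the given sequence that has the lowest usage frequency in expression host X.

4

Codon 1 AAG (Lys): 7.6 per 1000.
Codon 2 CGC (Arg): 42.6 per 1000.
Codon 3 GTG (Val): 24.8 per 1000.
Codon 4 TAC (Tyr): 3.3 per 1000.
Codon 5 TGC (Cys): 14.2 per 1000.
Codon 6 AAA (Lys): 26.9 per 1000.
Codon 7 CAC (His): 25.3 per 1000.
Lowest frequency is 3.3 at codon 4.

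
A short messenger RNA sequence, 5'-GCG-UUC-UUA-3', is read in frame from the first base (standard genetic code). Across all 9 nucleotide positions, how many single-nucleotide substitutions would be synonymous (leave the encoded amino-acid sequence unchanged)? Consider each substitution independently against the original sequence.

Codon 1 (GCG, Ala): 3 synonymous substitutions.
Codon 2 (UUC, Phe): 1 synonymous substitution.
Codon 3 (UUA, Leu): 2 synonymous substitutions.
Total: 3 + 1 + 2 = 6.

6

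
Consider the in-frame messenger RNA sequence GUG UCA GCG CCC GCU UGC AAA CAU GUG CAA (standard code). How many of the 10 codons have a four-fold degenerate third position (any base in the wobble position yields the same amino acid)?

6

Codon 1 GUG (Val): third position 4-fold.
Codon 2 UCA (Ser): third position 4-fold.
Codon 3 GCG (Ala): third position 4-fold.
Codon 4 CCC (Pro): third position 4-fold.
Codon 5 GCU (Ala): third position 4-fold.
Codon 6 UGC (Cys): third position 2-fold.
Codon 7 AAA (Lys): third position 2-fold.
Codon 8 CAU (His): third position 2-fold.
Codon 9 GUG (Val): third position 4-fold.
Codon 10 CAA (Gln): third position 2-fold.
Four-fold degenerate third positions: 6.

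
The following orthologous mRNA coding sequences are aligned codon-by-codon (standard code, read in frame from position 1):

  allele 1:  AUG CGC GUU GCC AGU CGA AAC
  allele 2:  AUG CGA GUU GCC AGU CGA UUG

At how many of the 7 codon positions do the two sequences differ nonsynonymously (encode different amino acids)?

1

Codon 1: AUG Met / AUG Met — identical.
Codon 2: CGC Arg / CGA Arg — synonymous.
Codon 3: GUU Val / GUU Val — identical.
Codon 4: GCC Ala / GCC Ala — identical.
Codon 5: AGU Ser / AGU Ser — identical.
Codon 6: CGA Arg / CGA Arg — identical.
Codon 7: AAC Asn / UUG Leu — nonsynonymous.
Nonsynonymous differences: 1.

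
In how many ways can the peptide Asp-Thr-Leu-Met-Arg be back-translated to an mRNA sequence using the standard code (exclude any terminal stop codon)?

288

Asp: 2 codons.
Thr: 4 codons.
Leu: 6 codons.
Met: 1 codon.
Arg: 6 codons.
2 × 4 × 6 × 1 × 6 = 288.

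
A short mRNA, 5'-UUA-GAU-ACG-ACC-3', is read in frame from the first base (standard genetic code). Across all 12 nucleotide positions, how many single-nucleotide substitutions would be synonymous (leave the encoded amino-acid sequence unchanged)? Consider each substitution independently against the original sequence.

Codon 1 (UUA, Leu): 2 synonymous substitutions.
Codon 2 (GAU, Asp): 1 synonymous substitution.
Codon 3 (ACG, Thr): 3 synonymous substitutions.
Codon 4 (ACC, Thr): 3 synonymous substitutions.
Total: 2 + 1 + 3 + 3 = 9.

9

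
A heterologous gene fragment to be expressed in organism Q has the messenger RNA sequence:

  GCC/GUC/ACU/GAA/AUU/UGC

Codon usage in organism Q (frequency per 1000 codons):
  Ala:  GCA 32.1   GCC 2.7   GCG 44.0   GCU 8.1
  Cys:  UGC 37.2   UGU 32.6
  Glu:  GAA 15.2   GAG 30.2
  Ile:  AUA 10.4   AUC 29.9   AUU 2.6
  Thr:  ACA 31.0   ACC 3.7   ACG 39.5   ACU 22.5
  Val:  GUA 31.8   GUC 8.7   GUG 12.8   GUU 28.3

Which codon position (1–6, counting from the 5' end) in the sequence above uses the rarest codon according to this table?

5

Codon 1 GCC (Ala): 2.7 per 1000.
Codon 2 GUC (Val): 8.7 per 1000.
Codon 3 ACU (Thr): 22.5 per 1000.
Codon 4 GAA (Glu): 15.2 per 1000.
Codon 5 AUU (Ile): 2.6 per 1000.
Codon 6 UGC (Cys): 37.2 per 1000.
Lowest frequency is 2.6 at codon 5.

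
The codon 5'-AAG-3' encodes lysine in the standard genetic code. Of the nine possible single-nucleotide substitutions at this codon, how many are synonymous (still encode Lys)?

1

Position 1: none → 0 synonymous.
Position 2: none → 0 synonymous.
Position 3: AAA → 1 synonymous.
Total: 0 + 0 + 1 = 1.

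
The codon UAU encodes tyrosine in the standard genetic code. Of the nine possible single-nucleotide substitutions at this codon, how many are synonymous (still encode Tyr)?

1

Position 1: none → 0 synonymous.
Position 2: none → 0 synonymous.
Position 3: UAC → 1 synonymous.
Total: 0 + 0 + 1 = 1.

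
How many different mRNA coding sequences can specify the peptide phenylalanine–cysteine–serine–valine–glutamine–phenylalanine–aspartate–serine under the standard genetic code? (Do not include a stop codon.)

Phe: 2 codons.
Cys: 2 codons.
Ser: 6 codons.
Val: 4 codons.
Gln: 2 codons.
Phe: 2 codons.
Asp: 2 codons.
Ser: 6 codons.
2 × 2 × 6 × 4 × 2 × 2 × 2 × 6 = 4608.

4608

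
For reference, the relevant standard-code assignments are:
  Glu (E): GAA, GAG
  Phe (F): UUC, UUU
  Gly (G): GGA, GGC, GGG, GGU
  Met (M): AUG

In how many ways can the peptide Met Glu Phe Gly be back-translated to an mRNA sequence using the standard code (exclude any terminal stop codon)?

16

Met: 1 codon.
Glu: 2 codons.
Phe: 2 codons.
Gly: 4 codons.
1 × 2 × 2 × 4 = 16.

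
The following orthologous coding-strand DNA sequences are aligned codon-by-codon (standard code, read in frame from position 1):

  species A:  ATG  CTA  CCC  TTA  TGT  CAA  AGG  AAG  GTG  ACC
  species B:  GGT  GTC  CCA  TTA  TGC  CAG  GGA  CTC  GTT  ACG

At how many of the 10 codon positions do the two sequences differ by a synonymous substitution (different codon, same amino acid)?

Codon 1: ATG Met / GGT Gly — nonsynonymous.
Codon 2: CTA Leu / GTC Val — nonsynonymous.
Codon 3: CCC Pro / CCA Pro — synonymous.
Codon 4: TTA Leu / TTA Leu — identical.
Codon 5: TGT Cys / TGC Cys — synonymous.
Codon 6: CAA Gln / CAG Gln — synonymous.
Codon 7: AGG Arg / GGA Gly — nonsynonymous.
Codon 8: AAG Lys / CTC Leu — nonsynonymous.
Codon 9: GTG Val / GTT Val — synonymous.
Codon 10: ACC Thr / ACG Thr — synonymous.
Synonymous differences: 5.

5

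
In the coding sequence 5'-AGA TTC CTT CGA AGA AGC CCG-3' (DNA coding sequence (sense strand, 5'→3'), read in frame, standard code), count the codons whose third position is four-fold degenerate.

Codon 1 AGA (Arg): third position 2-fold.
Codon 2 TTC (Phe): third position 2-fold.
Codon 3 CTT (Leu): third position 4-fold.
Codon 4 CGA (Arg): third position 4-fold.
Codon 5 AGA (Arg): third position 2-fold.
Codon 6 AGC (Ser): third position 2-fold.
Codon 7 CCG (Pro): third position 4-fold.
Four-fold degenerate third positions: 3.

3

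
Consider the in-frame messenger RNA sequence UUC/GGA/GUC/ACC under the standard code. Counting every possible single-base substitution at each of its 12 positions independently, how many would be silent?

10

Codon 1 (UUC, Phe): 1 synonymous substitution.
Codon 2 (GGA, Gly): 3 synonymous substitutions.
Codon 3 (GUC, Val): 3 synonymous substitutions.
Codon 4 (ACC, Thr): 3 synonymous substitutions.
Total: 1 + 3 + 3 + 3 = 10.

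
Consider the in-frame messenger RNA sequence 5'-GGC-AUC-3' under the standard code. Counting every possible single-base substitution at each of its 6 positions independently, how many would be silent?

5

Codon 1 (GGC, Gly): 3 synonymous substitutions.
Codon 2 (AUC, Ile): 2 synonymous substitutions.
Total: 3 + 2 = 5.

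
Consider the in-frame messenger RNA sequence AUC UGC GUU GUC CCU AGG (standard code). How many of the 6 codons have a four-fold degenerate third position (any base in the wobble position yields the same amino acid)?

3

Codon 1 AUC (Ile): third position 3-fold.
Codon 2 UGC (Cys): third position 2-fold.
Codon 3 GUU (Val): third position 4-fold.
Codon 4 GUC (Val): third position 4-fold.
Codon 5 CCU (Pro): third position 4-fold.
Codon 6 AGG (Arg): third position 2-fold.
Four-fold degenerate third positions: 3.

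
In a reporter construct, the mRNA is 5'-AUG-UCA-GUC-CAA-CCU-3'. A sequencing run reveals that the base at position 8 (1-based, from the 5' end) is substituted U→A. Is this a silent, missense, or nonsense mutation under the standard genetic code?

missense

Position 8 falls in codon 3: GUC → Val.
After the substitution the codon is GAC → Asp.
Val ≠ Asp, so this is a missense mutation.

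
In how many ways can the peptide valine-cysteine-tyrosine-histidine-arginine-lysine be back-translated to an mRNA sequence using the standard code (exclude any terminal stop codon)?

Val: 4 codons.
Cys: 2 codons.
Tyr: 2 codons.
His: 2 codons.
Arg: 6 codons.
Lys: 2 codons.
4 × 2 × 2 × 2 × 6 × 2 = 384.

384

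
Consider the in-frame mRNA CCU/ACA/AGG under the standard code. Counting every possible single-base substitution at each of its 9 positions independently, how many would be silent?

Codon 1 (CCU, Pro): 3 synonymous substitutions.
Codon 2 (ACA, Thr): 3 synonymous substitutions.
Codon 3 (AGG, Arg): 2 synonymous substitutions.
Total: 3 + 3 + 2 = 8.

8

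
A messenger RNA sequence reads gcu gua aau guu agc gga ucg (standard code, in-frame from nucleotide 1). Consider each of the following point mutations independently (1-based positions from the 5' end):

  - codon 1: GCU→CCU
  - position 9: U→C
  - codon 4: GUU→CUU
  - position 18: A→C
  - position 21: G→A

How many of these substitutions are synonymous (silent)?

3

Codon 1: GCU (Ala) → CCU (Pro) — missense.
Codon 3: AAU (Asn) → AAC (Asn) — synonymous.
Codon 4: GUU (Val) → CUU (Leu) — missense.
Codon 6: GGA (Gly) → GGC (Gly) — synonymous.
Codon 7: UCG (Ser) → UCA (Ser) — synonymous.
Synonymous: 3 of 5.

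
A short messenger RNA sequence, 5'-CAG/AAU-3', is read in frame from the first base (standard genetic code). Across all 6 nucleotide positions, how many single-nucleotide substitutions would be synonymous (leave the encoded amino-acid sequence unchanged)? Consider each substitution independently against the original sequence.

2

Codon 1 (CAG, Gln): 1 synonymous substitution.
Codon 2 (AAU, Asn): 1 synonymous substitution.
Total: 1 + 1 = 2.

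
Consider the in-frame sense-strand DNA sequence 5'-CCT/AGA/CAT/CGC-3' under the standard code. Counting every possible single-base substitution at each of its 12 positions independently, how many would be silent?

Codon 1 (CCT, Pro): 3 synonymous substitutions.
Codon 2 (AGA, Arg): 2 synonymous substitutions.
Codon 3 (CAT, His): 1 synonymous substitution.
Codon 4 (CGC, Arg): 3 synonymous substitutions.
Total: 3 + 2 + 1 + 3 = 9.

9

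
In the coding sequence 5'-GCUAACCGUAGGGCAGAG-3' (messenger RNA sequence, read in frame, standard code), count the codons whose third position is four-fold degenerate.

Codon 1 GCU (Ala): third position 4-fold.
Codon 2 AAC (Asn): third position 2-fold.
Codon 3 CGU (Arg): third position 4-fold.
Codon 4 AGG (Arg): third position 2-fold.
Codon 5 GCA (Ala): third position 4-fold.
Codon 6 GAG (Glu): third position 2-fold.
Four-fold degenerate third positions: 3.

3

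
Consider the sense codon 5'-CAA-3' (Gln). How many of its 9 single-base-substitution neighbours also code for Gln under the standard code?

Position 1: none → 0 synonymous.
Position 2: none → 0 synonymous.
Position 3: CAG → 1 synonymous.
Total: 0 + 0 + 1 = 1.

1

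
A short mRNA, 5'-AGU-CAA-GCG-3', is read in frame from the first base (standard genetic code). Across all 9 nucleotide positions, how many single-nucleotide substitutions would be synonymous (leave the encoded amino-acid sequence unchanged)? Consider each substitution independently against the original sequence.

5

Codon 1 (AGU, Ser): 1 synonymous substitution.
Codon 2 (CAA, Gln): 1 synonymous substitution.
Codon 3 (GCG, Ala): 3 synonymous substitutions.
Total: 1 + 1 + 3 = 5.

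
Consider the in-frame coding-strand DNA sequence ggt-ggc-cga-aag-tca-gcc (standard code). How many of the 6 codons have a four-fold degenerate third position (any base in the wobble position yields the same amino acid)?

5

Codon 1 GGT (Gly): third position 4-fold.
Codon 2 GGC (Gly): third position 4-fold.
Codon 3 CGA (Arg): third position 4-fold.
Codon 4 AAG (Lys): third position 2-fold.
Codon 5 TCA (Ser): third position 4-fold.
Codon 6 GCC (Ala): third position 4-fold.
Four-fold degenerate third positions: 5.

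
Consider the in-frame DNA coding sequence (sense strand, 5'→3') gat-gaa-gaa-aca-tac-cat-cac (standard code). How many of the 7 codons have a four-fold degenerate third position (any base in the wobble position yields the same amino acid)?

Codon 1 GAT (Asp): third position 2-fold.
Codon 2 GAA (Glu): third position 2-fold.
Codon 3 GAA (Glu): third position 2-fold.
Codon 4 ACA (Thr): third position 4-fold.
Codon 5 TAC (Tyr): third position 2-fold.
Codon 6 CAT (His): third position 2-fold.
Codon 7 CAC (His): third position 2-fold.
Four-fold degenerate third positions: 1.

1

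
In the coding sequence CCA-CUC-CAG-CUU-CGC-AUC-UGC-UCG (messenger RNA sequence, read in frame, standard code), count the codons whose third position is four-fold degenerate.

Codon 1 CCA (Pro): third position 4-fold.
Codon 2 CUC (Leu): third position 4-fold.
Codon 3 CAG (Gln): third position 2-fold.
Codon 4 CUU (Leu): third position 4-fold.
Codon 5 CGC (Arg): third position 4-fold.
Codon 6 AUC (Ile): third position 3-fold.
Codon 7 UGC (Cys): third position 2-fold.
Codon 8 UCG (Ser): third position 4-fold.
Four-fold degenerate third positions: 5.

5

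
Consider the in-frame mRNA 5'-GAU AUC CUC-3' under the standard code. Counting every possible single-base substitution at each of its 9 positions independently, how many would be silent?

6

Codon 1 (GAU, Asp): 1 synonymous substitution.
Codon 2 (AUC, Ile): 2 synonymous substitutions.
Codon 3 (CUC, Leu): 3 synonymous substitutions.
Total: 1 + 2 + 3 = 6.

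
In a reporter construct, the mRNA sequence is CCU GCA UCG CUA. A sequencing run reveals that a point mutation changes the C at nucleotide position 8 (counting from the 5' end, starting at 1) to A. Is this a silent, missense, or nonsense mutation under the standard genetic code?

nonsense

Position 8 falls in codon 3: UCG → Ser.
After the substitution the codon is UAG → Stop.
The new codon is a stop codon, so this is a nonsense mutation.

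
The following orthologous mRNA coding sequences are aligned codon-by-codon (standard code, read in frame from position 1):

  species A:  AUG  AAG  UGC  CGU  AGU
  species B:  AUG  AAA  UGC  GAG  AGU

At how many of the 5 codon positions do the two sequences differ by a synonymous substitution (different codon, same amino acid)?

Codon 1: AUG Met / AUG Met — identical.
Codon 2: AAG Lys / AAA Lys — synonymous.
Codon 3: UGC Cys / UGC Cys — identical.
Codon 4: CGU Arg / GAG Glu — nonsynonymous.
Codon 5: AGU Ser / AGU Ser — identical.
Synonymous differences: 1.

1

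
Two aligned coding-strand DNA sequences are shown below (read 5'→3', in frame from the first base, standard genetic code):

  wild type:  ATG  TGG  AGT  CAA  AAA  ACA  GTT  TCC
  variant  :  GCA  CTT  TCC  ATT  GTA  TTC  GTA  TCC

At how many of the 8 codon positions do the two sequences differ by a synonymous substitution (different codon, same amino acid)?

2

Codon 1: ATG Met / GCA Ala — nonsynonymous.
Codon 2: TGG Trp / CTT Leu — nonsynonymous.
Codon 3: AGT Ser / TCC Ser — synonymous.
Codon 4: CAA Gln / ATT Ile — nonsynonymous.
Codon 5: AAA Lys / GTA Val — nonsynonymous.
Codon 6: ACA Thr / TTC Phe — nonsynonymous.
Codon 7: GTT Val / GTA Val — synonymous.
Codon 8: TCC Ser / TCC Ser — identical.
Synonymous differences: 2.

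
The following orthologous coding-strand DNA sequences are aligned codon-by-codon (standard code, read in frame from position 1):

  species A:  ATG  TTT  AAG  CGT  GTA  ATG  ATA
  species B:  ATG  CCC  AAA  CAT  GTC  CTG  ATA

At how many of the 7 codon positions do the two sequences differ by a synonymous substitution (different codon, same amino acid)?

2

Codon 1: ATG Met / ATG Met — identical.
Codon 2: TTT Phe / CCC Pro — nonsynonymous.
Codon 3: AAG Lys / AAA Lys — synonymous.
Codon 4: CGT Arg / CAT His — nonsynonymous.
Codon 5: GTA Val / GTC Val — synonymous.
Codon 6: ATG Met / CTG Leu — nonsynonymous.
Codon 7: ATA Ile / ATA Ile — identical.
Synonymous differences: 2.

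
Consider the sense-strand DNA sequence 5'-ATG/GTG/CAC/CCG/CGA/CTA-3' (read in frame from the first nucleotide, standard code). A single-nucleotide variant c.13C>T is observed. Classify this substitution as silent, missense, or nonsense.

Position 13 falls in codon 5: CGA → Arg.
After the substitution the codon is TGA → Stop.
The new codon is a stop codon, so this is a nonsense mutation.

nonsense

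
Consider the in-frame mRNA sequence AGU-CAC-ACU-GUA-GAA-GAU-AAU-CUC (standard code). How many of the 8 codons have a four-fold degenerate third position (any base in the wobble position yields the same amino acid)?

Codon 1 AGU (Ser): third position 2-fold.
Codon 2 CAC (His): third position 2-fold.
Codon 3 ACU (Thr): third position 4-fold.
Codon 4 GUA (Val): third position 4-fold.
Codon 5 GAA (Glu): third position 2-fold.
Codon 6 GAU (Asp): third position 2-fold.
Codon 7 AAU (Asn): third position 2-fold.
Codon 8 CUC (Leu): third position 4-fold.
Four-fold degenerate third positions: 3.

3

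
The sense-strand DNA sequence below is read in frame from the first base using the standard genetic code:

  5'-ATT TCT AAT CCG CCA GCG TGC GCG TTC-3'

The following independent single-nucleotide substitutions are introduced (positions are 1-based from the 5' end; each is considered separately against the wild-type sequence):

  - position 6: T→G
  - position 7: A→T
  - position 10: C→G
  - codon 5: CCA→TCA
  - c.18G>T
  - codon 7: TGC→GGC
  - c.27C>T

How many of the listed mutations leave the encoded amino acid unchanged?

Codon 2: TCT (Ser) → TCG (Ser) — synonymous.
Codon 3: AAT (Asn) → TAT (Tyr) — missense.
Codon 4: CCG (Pro) → GCG (Ala) — missense.
Codon 5: CCA (Pro) → TCA (Ser) — missense.
Codon 6: GCG (Ala) → GCT (Ala) — synonymous.
Codon 7: TGC (Cys) → GGC (Gly) — missense.
Codon 9: TTC (Phe) → TTT (Phe) — synonymous.
Synonymous: 3 of 7.

3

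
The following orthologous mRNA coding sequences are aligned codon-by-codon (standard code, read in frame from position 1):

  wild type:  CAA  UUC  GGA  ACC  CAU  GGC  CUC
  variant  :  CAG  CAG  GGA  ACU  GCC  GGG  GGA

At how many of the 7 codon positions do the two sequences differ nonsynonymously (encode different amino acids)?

Codon 1: CAA Gln / CAG Gln — synonymous.
Codon 2: UUC Phe / CAG Gln — nonsynonymous.
Codon 3: GGA Gly / GGA Gly — identical.
Codon 4: ACC Thr / ACU Thr — synonymous.
Codon 5: CAU His / GCC Ala — nonsynonymous.
Codon 6: GGC Gly / GGG Gly — synonymous.
Codon 7: CUC Leu / GGA Gly — nonsynonymous.
Nonsynonymous differences: 3.

3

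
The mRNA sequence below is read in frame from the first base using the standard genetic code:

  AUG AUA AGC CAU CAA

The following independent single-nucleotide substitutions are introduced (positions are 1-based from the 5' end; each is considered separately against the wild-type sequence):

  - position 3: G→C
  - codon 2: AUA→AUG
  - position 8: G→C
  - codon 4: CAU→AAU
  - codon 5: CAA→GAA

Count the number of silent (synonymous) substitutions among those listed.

0

Codon 1: AUG (Met) → AUC (Ile) — missense.
Codon 2: AUA (Ile) → AUG (Met) — missense.
Codon 3: AGC (Ser) → ACC (Thr) — missense.
Codon 4: CAU (His) → AAU (Asn) — missense.
Codon 5: CAA (Gln) → GAA (Glu) — missense.
Synonymous: 0 of 5.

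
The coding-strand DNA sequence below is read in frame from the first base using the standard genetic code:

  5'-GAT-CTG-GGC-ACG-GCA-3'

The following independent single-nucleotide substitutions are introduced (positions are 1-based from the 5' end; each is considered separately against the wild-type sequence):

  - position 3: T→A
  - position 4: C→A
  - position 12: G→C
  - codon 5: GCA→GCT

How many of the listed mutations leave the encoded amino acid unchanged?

2

Codon 1: GAT (Asp) → GAA (Glu) — missense.
Codon 2: CTG (Leu) → ATG (Met) — missense.
Codon 4: ACG (Thr) → ACC (Thr) — synonymous.
Codon 5: GCA (Ala) → GCT (Ala) — synonymous.
Synonymous: 2 of 4.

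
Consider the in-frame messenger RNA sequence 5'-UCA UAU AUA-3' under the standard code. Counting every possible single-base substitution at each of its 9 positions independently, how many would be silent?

Codon 1 (UCA, Ser): 3 synonymous substitutions.
Codon 2 (UAU, Tyr): 1 synonymous substitution.
Codon 3 (AUA, Ile): 2 synonymous substitutions.
Total: 3 + 1 + 2 = 6.

6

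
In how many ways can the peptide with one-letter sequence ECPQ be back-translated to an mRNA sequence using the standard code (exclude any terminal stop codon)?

32

Glu: 2 codons.
Cys: 2 codons.
Pro: 4 codons.
Gln: 2 codons.
2 × 2 × 4 × 2 = 32.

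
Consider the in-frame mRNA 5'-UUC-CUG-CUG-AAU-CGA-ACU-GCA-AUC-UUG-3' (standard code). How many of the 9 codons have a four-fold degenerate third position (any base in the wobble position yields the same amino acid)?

5

Codon 1 UUC (Phe): third position 2-fold.
Codon 2 CUG (Leu): third position 4-fold.
Codon 3 CUG (Leu): third position 4-fold.
Codon 4 AAU (Asn): third position 2-fold.
Codon 5 CGA (Arg): third position 4-fold.
Codon 6 ACU (Thr): third position 4-fold.
Codon 7 GCA (Ala): third position 4-fold.
Codon 8 AUC (Ile): third position 3-fold.
Codon 9 UUG (Leu): third position 2-fold.
Four-fold degenerate third positions: 5.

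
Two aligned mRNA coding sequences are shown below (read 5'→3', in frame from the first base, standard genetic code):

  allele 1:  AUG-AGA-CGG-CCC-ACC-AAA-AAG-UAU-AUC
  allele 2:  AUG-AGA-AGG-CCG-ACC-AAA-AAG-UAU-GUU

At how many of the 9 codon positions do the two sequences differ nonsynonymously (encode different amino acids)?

Codon 1: AUG Met / AUG Met — identical.
Codon 2: AGA Arg / AGA Arg — identical.
Codon 3: CGG Arg / AGG Arg — synonymous.
Codon 4: CCC Pro / CCG Pro — synonymous.
Codon 5: ACC Thr / ACC Thr — identical.
Codon 6: AAA Lys / AAA Lys — identical.
Codon 7: AAG Lys / AAG Lys — identical.
Codon 8: UAU Tyr / UAU Tyr — identical.
Codon 9: AUC Ile / GUU Val — nonsynonymous.
Nonsynonymous differences: 1.

1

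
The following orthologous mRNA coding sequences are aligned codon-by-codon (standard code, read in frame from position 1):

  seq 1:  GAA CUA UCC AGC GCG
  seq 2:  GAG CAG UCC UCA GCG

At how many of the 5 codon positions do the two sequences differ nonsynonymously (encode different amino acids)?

1

Codon 1: GAA Glu / GAG Glu — synonymous.
Codon 2: CUA Leu / CAG Gln — nonsynonymous.
Codon 3: UCC Ser / UCC Ser — identical.
Codon 4: AGC Ser / UCA Ser — synonymous.
Codon 5: GCG Ala / GCG Ala — identical.
Nonsynonymous differences: 1.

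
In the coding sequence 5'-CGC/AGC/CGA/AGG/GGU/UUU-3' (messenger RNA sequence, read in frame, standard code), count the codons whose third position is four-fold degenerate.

Codon 1 CGC (Arg): third position 4-fold.
Codon 2 AGC (Ser): third position 2-fold.
Codon 3 CGA (Arg): third position 4-fold.
Codon 4 AGG (Arg): third position 2-fold.
Codon 5 GGU (Gly): third position 4-fold.
Codon 6 UUU (Phe): third position 2-fold.
Four-fold degenerate third positions: 3.

3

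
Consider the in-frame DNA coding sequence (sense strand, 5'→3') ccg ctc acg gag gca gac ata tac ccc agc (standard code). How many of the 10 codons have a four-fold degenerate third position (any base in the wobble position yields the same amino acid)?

Codon 1 CCG (Pro): third position 4-fold.
Codon 2 CTC (Leu): third position 4-fold.
Codon 3 ACG (Thr): third position 4-fold.
Codon 4 GAG (Glu): third position 2-fold.
Codon 5 GCA (Ala): third position 4-fold.
Codon 6 GAC (Asp): third position 2-fold.
Codon 7 ATA (Ile): third position 3-fold.
Codon 8 TAC (Tyr): third position 2-fold.
Codon 9 CCC (Pro): third position 4-fold.
Codon 10 AGC (Ser): third position 2-fold.
Four-fold degenerate third positions: 5.

5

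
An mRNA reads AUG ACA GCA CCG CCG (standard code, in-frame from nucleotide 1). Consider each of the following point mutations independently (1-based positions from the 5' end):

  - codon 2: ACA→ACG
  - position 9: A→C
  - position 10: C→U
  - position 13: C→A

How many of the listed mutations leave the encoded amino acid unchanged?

Codon 2: ACA (Thr) → ACG (Thr) — synonymous.
Codon 3: GCA (Ala) → GCC (Ala) — synonymous.
Codon 4: CCG (Pro) → UCG (Ser) — missense.
Codon 5: CCG (Pro) → ACG (Thr) — missense.
Synonymous: 2 of 4.

2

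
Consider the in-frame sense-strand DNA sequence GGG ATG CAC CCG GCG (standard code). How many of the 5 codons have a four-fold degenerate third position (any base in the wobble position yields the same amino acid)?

3

Codon 1 GGG (Gly): third position 4-fold.
Codon 2 ATG (Met): third position 1-fold.
Codon 3 CAC (His): third position 2-fold.
Codon 4 CCG (Pro): third position 4-fold.
Codon 5 GCG (Ala): third position 4-fold.
Four-fold degenerate third positions: 3.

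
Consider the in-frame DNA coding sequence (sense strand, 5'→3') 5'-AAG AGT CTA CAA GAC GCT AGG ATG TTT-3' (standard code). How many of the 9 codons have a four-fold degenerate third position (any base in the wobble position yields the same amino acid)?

Codon 1 AAG (Lys): third position 2-fold.
Codon 2 AGT (Ser): third position 2-fold.
Codon 3 CTA (Leu): third position 4-fold.
Codon 4 CAA (Gln): third position 2-fold.
Codon 5 GAC (Asp): third position 2-fold.
Codon 6 GCT (Ala): third position 4-fold.
Codon 7 AGG (Arg): third position 2-fold.
Codon 8 ATG (Met): third position 1-fold.
Codon 9 TTT (Phe): third position 2-fold.
Four-fold degenerate third positions: 2.

2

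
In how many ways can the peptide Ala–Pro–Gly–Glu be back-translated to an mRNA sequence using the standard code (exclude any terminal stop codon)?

Ala: 4 codons.
Pro: 4 codons.
Gly: 4 codons.
Glu: 2 codons.
4 × 4 × 4 × 2 = 128.

128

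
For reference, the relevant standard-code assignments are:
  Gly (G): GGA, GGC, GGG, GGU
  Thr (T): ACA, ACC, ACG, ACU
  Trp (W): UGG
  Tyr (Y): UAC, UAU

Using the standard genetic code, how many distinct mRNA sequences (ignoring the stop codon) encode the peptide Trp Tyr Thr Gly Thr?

Trp: 1 codon.
Tyr: 2 codons.
Thr: 4 codons.
Gly: 4 codons.
Thr: 4 codons.
1 × 2 × 4 × 4 × 4 = 128.

128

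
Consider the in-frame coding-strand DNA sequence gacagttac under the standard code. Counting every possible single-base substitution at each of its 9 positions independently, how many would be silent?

3

Codon 1 (GAC, Asp): 1 synonymous substitution.
Codon 2 (AGT, Ser): 1 synonymous substitution.
Codon 3 (TAC, Tyr): 1 synonymous substitution.
Total: 1 + 1 + 1 = 3.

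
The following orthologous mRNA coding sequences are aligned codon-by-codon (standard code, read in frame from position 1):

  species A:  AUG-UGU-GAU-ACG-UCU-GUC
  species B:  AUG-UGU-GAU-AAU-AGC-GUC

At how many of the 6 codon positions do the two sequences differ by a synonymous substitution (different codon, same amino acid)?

Codon 1: AUG Met / AUG Met — identical.
Codon 2: UGU Cys / UGU Cys — identical.
Codon 3: GAU Asp / GAU Asp — identical.
Codon 4: ACG Thr / AAU Asn — nonsynonymous.
Codon 5: UCU Ser / AGC Ser — synonymous.
Codon 6: GUC Val / GUC Val — identical.
Synonymous differences: 1.

1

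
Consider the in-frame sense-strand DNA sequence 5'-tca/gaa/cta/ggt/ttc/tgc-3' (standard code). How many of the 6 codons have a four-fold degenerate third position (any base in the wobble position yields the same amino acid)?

Codon 1 TCA (Ser): third position 4-fold.
Codon 2 GAA (Glu): third position 2-fold.
Codon 3 CTA (Leu): third position 4-fold.
Codon 4 GGT (Gly): third position 4-fold.
Codon 5 TTC (Phe): third position 2-fold.
Codon 6 TGC (Cys): third position 2-fold.
Four-fold degenerate third positions: 3.

3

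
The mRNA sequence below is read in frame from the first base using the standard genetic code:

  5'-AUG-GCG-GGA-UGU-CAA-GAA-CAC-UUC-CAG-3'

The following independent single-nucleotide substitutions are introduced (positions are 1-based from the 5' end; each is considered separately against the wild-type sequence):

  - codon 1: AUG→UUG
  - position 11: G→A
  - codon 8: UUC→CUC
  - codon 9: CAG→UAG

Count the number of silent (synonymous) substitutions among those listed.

0

Codon 1: AUG (Met) → UUG (Leu) — missense.
Codon 4: UGU (Cys) → UAU (Tyr) — missense.
Codon 8: UUC (Phe) → CUC (Leu) — missense.
Codon 9: CAG (Gln) → UAG (Stop) — nonsense.
Synonymous: 0 of 4.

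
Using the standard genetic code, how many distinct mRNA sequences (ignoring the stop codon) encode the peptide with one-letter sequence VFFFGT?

Val: 4 codons.
Phe: 2 codons.
Phe: 2 codons.
Phe: 2 codons.
Gly: 4 codons.
Thr: 4 codons.
4 × 2 × 2 × 2 × 4 × 4 = 512.

512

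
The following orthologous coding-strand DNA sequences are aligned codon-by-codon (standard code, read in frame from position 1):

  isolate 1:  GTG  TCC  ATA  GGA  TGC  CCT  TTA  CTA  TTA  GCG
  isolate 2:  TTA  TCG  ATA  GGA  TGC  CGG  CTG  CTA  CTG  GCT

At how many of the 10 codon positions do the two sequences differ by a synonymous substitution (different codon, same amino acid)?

Codon 1: GTG Val / TTA Leu — nonsynonymous.
Codon 2: TCC Ser / TCG Ser — synonymous.
Codon 3: ATA Ile / ATA Ile — identical.
Codon 4: GGA Gly / GGA Gly — identical.
Codon 5: TGC Cys / TGC Cys — identical.
Codon 6: CCT Pro / CGG Arg — nonsynonymous.
Codon 7: TTA Leu / CTG Leu — synonymous.
Codon 8: CTA Leu / CTA Leu — identical.
Codon 9: TTA Leu / CTG Leu — synonymous.
Codon 10: GCG Ala / GCT Ala — synonymous.
Synonymous differences: 4.

4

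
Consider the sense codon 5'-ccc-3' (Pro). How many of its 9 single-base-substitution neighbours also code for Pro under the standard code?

Position 1: none → 0 synonymous.
Position 2: none → 0 synonymous.
Position 3: CCU, CCA, CCG → 3 synonymous.
Total: 0 + 0 + 3 = 3.

3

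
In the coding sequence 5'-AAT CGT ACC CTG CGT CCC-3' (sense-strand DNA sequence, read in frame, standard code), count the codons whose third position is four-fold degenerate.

5

Codon 1 AAT (Asn): third position 2-fold.
Codon 2 CGT (Arg): third position 4-fold.
Codon 3 ACC (Thr): third position 4-fold.
Codon 4 CTG (Leu): third position 4-fold.
Codon 5 CGT (Arg): third position 4-fold.
Codon 6 CCC (Pro): third position 4-fold.
Four-fold degenerate third positions: 5.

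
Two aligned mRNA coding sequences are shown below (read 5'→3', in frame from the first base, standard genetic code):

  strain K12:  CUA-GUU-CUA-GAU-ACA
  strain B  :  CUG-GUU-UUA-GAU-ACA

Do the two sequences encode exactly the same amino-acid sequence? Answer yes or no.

Codon 1: CUA Leu / CUG Leu — synonymous.
Codon 2: GUU Val / GUU Val — identical.
Codon 3: CUA Leu / UUA Leu — synonymous.
Codon 4: GAU Asp / GAU Asp — identical.
Codon 5: ACA Thr / ACA Thr — identical.
Nonsynonymous differences: 0 → same protein.

yes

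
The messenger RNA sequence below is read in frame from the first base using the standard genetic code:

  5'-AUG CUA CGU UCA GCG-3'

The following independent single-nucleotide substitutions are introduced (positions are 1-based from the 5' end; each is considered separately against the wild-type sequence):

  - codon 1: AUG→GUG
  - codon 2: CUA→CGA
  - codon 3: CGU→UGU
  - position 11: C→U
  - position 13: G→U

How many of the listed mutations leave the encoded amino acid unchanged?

0

Codon 1: AUG (Met) → GUG (Val) — missense.
Codon 2: CUA (Leu) → CGA (Arg) — missense.
Codon 3: CGU (Arg) → UGU (Cys) — missense.
Codon 4: UCA (Ser) → UUA (Leu) — missense.
Codon 5: GCG (Ala) → UCG (Ser) — missense.
Synonymous: 0 of 5.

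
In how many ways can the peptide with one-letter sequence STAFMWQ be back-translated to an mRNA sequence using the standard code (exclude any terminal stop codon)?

384

Ser: 6 codons.
Thr: 4 codons.
Ala: 4 codons.
Phe: 2 codons.
Met: 1 codon.
Trp: 1 codon.
Gln: 2 codons.
6 × 4 × 4 × 2 × 1 × 1 × 2 = 384.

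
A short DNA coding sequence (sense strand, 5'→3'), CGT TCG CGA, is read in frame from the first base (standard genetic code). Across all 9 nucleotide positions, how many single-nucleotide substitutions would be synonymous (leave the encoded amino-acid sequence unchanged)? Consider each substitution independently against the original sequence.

10

Codon 1 (CGT, Arg): 3 synonymous substitutions.
Codon 2 (TCG, Ser): 3 synonymous substitutions.
Codon 3 (CGA, Arg): 4 synonymous substitutions.
Total: 3 + 3 + 4 = 10.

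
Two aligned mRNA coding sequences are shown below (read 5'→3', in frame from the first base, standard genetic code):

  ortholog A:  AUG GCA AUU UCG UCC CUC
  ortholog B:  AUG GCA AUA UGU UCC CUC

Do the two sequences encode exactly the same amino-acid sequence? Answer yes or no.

no

Codon 1: AUG Met / AUG Met — identical.
Codon 2: GCA Ala / GCA Ala — identical.
Codon 3: AUU Ile / AUA Ile — synonymous.
Codon 4: UCG Ser / UGU Cys — nonsynonymous.
Codon 5: UCC Ser / UCC Ser — identical.
Codon 6: CUC Leu / CUC Leu — identical.
Nonsynonymous differences: 1 → different protein.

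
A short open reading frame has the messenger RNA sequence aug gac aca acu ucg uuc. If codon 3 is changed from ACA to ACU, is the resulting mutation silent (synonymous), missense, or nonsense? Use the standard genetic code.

silent

Position 9 falls in codon 3: ACA → Thr.
After the substitution the codon is ACU → Thr.
Both encode Thr, so the change is synonymous.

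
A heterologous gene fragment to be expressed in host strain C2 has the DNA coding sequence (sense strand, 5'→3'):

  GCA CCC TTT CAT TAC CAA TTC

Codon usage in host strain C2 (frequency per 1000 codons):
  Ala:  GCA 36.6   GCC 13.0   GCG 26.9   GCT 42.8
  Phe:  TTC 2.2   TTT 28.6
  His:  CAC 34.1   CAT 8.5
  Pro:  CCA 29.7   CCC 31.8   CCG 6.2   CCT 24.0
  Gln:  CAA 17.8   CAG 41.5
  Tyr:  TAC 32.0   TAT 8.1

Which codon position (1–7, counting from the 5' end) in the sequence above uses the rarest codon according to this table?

7

Codon 1 GCA (Ala): 36.6 per 1000.
Codon 2 CCC (Pro): 31.8 per 1000.
Codon 3 TTT (Phe): 28.6 per 1000.
Codon 4 CAT (His): 8.5 per 1000.
Codon 5 TAC (Tyr): 32.0 per 1000.
Codon 6 CAA (Gln): 17.8 per 1000.
Codon 7 TTC (Phe): 2.2 per 1000.
Lowest frequency is 2.2 at codon 7.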